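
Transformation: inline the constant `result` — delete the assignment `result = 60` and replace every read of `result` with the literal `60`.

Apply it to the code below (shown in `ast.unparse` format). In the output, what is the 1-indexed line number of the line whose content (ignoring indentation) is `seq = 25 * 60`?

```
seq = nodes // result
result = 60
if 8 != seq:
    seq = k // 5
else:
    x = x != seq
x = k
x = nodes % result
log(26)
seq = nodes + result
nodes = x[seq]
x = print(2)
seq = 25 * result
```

Transformed code:
seq = nodes // 60
if 8 != seq:
    seq = k // 5
else:
    x = x != seq
x = k
x = nodes % 60
log(26)
seq = nodes + 60
nodes = x[seq]
x = print(2)
seq = 25 * 60

12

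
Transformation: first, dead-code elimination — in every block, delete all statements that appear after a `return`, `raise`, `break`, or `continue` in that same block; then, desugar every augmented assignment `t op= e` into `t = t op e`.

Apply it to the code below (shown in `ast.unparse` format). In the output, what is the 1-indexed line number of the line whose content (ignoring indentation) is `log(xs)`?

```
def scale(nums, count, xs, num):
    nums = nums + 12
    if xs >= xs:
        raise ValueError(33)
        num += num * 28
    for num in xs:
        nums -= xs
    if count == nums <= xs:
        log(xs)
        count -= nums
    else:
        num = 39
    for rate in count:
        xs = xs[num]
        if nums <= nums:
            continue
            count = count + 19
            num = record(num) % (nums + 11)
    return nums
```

8

Transformed code:
def scale(nums, count, xs, num):
    nums = nums + 12
    if xs >= xs:
        raise ValueError(33)
    for num in xs:
        nums = nums - xs
    if count == nums <= xs:
        log(xs)
        count = count - nums
    else:
        num = 39
    for rate in count:
        xs = xs[num]
        if nums <= nums:
            continue
    return nums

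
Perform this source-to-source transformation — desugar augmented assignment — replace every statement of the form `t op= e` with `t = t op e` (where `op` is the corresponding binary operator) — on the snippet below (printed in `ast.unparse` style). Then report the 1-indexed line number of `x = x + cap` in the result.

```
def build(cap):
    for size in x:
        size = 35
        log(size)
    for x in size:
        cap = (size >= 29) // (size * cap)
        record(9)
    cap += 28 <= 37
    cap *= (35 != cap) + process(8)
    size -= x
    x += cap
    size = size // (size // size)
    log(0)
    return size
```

Transformed code:
def build(cap):
    for size in x:
        size = 35
        log(size)
    for x in size:
        cap = (size >= 29) // (size * cap)
        record(9)
    cap = cap + (28 <= 37)
    cap = cap * ((35 != cap) + process(8))
    size = size - x
    x = x + cap
    size = size // (size // size)
    log(0)
    return size

11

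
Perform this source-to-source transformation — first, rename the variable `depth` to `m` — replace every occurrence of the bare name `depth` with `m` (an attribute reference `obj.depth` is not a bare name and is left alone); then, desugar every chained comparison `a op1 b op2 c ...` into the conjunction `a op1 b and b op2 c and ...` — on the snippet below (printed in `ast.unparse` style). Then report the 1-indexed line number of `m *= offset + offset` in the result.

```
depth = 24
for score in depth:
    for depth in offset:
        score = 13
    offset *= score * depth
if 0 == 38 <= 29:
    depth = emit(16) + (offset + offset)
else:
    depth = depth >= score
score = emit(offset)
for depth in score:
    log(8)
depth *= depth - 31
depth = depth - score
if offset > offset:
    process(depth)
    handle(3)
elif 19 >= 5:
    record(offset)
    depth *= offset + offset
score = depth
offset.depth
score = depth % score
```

20

Transformed code:
m = 24
for score in m:
    for m in offset:
        score = 13
    offset *= score * m
if 0 == 38 and 38 <= 29:
    m = emit(16) + (offset + offset)
else:
    m = m >= score
score = emit(offset)
for m in score:
    log(8)
m *= m - 31
m = m - score
if offset > offset:
    process(m)
    handle(3)
elif 19 >= 5:
    record(offset)
    m *= offset + offset
score = m
offset.depth
score = m % score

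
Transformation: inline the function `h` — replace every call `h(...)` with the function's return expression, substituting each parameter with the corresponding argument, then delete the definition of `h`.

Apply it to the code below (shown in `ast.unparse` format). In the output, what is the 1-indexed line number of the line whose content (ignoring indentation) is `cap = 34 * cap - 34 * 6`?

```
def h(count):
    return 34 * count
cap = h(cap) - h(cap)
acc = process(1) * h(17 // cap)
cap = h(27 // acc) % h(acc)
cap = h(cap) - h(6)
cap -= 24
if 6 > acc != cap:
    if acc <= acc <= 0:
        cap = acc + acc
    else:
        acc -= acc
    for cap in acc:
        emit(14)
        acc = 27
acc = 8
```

4

Transformed code:
cap = 34 * cap - 34 * cap
acc = process(1) * (34 * (17 // cap))
cap = 34 * (27 // acc) % (34 * acc)
cap = 34 * cap - 34 * 6
cap -= 24
if 6 > acc != cap:
    if acc <= acc <= 0:
        cap = acc + acc
    else:
        acc -= acc
    for cap in acc:
        emit(14)
        acc = 27
acc = 8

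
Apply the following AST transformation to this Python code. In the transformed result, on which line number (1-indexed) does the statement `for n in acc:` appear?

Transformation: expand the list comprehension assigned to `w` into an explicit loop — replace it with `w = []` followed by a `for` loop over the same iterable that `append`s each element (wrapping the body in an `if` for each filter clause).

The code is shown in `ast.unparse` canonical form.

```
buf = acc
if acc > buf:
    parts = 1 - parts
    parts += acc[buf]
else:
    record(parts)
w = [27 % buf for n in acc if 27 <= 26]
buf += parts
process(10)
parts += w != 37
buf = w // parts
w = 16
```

Transformed code:
buf = acc
if acc > buf:
    parts = 1 - parts
    parts += acc[buf]
else:
    record(parts)
w = []
for n in acc:
    if 27 <= 26:
        w.append(27 % buf)
buf += parts
process(10)
parts += w != 37
buf = w // parts
w = 16

8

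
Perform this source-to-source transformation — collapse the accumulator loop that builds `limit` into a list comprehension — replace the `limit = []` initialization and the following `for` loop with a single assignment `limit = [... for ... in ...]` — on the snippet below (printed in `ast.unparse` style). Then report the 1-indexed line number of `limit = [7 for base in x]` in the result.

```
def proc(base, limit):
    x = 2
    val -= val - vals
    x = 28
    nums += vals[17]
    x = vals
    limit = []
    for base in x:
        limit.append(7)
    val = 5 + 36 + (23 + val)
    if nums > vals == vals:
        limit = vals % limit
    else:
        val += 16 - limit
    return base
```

7

Transformed code:
def proc(base, limit):
    x = 2
    val -= val - vals
    x = 28
    nums += vals[17]
    x = vals
    limit = [7 for base in x]
    val = 5 + 36 + (23 + val)
    if nums > vals == vals:
        limit = vals % limit
    else:
        val += 16 - limit
    return base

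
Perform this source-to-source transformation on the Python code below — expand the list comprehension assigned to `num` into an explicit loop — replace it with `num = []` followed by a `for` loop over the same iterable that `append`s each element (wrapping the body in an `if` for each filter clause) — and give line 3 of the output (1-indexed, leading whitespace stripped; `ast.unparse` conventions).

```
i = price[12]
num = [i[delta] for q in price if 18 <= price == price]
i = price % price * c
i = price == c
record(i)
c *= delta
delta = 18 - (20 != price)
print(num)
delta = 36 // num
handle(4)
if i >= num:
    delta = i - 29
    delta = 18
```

Transformed code:
i = price[12]
num = []
for q in price:
    if 18 <= price == price:
        num.append(i[delta])
i = price % price * c
i = price == c
record(i)
c *= delta
delta = 18 - (20 != price)
print(num)
delta = 36 // num
handle(4)
if i >= num:
    delta = i - 29
    delta = 18

for q in price:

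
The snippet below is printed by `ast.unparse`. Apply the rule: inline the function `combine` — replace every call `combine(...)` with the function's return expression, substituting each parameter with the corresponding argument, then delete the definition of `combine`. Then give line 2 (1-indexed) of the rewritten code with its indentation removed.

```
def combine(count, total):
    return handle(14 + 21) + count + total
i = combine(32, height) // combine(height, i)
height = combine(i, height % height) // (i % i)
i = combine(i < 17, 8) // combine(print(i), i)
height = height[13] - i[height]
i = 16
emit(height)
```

height = (handle(14 + 21) + i + height % height) // (i % i)

Transformed code:
i = (handle(14 + 21) + 32 + height) // (handle(14 + 21) + height + i)
height = (handle(14 + 21) + i + height % height) // (i % i)
i = (handle(14 + 21) + (i < 17) + 8) // (handle(14 + 21) + print(i) + i)
height = height[13] - i[height]
i = 16
emit(height)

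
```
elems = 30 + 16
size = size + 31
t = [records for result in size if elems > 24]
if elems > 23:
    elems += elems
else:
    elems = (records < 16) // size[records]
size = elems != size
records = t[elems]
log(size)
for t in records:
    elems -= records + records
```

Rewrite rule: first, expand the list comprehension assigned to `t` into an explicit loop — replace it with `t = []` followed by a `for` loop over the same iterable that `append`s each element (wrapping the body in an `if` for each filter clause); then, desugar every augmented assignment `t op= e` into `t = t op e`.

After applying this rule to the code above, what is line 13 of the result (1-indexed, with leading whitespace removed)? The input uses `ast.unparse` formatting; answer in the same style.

log(size)

Transformed code:
elems = 30 + 16
size = size + 31
t = []
for result in size:
    if elems > 24:
        t.append(records)
if elems > 23:
    elems = elems + elems
else:
    elems = (records < 16) // size[records]
size = elems != size
records = t[elems]
log(size)
for t in records:
    elems = elems - (records + records)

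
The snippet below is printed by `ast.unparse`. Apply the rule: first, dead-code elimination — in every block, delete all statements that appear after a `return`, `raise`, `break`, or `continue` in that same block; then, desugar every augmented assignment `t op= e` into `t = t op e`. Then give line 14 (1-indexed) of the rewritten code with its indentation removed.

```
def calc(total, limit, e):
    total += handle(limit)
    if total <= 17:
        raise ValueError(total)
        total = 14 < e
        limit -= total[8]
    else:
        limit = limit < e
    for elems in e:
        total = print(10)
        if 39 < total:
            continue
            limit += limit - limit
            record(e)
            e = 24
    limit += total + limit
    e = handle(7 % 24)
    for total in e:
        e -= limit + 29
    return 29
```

e = e - (limit + 29)

Transformed code:
def calc(total, limit, e):
    total = total + handle(limit)
    if total <= 17:
        raise ValueError(total)
    else:
        limit = limit < e
    for elems in e:
        total = print(10)
        if 39 < total:
            continue
    limit = limit + (total + limit)
    e = handle(7 % 24)
    for total in e:
        e = e - (limit + 29)
    return 29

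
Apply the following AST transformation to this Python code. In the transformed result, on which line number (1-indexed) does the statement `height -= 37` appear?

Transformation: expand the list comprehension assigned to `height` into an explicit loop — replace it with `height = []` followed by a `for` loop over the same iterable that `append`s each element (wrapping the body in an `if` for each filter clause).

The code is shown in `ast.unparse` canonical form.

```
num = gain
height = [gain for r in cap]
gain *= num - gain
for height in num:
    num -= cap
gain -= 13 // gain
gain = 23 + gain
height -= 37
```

10

Transformed code:
num = gain
height = []
for r in cap:
    height.append(gain)
gain *= num - gain
for height in num:
    num -= cap
gain -= 13 // gain
gain = 23 + gain
height -= 37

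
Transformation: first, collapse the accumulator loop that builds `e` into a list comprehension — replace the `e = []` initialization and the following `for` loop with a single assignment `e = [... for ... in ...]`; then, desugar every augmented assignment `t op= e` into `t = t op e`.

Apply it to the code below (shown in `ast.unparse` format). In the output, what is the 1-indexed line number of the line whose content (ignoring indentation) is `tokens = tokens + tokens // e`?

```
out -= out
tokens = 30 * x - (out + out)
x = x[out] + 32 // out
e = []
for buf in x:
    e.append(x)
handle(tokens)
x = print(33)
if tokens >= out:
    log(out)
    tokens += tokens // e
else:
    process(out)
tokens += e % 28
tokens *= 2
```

9

Transformed code:
out = out - out
tokens = 30 * x - (out + out)
x = x[out] + 32 // out
e = [x for buf in x]
handle(tokens)
x = print(33)
if tokens >= out:
    log(out)
    tokens = tokens + tokens // e
else:
    process(out)
tokens = tokens + e % 28
tokens = tokens * 2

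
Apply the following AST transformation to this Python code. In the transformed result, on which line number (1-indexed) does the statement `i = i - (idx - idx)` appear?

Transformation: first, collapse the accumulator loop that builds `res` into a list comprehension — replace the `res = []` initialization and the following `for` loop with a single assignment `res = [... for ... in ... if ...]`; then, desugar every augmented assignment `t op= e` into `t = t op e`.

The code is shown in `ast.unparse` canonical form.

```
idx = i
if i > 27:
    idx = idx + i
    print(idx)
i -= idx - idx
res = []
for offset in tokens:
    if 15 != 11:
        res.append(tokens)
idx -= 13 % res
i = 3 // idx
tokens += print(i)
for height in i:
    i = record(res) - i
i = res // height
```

Transformed code:
idx = i
if i > 27:
    idx = idx + i
    print(idx)
i = i - (idx - idx)
res = [tokens for offset in tokens if 15 != 11]
idx = idx - 13 % res
i = 3 // idx
tokens = tokens + print(i)
for height in i:
    i = record(res) - i
i = res // height

5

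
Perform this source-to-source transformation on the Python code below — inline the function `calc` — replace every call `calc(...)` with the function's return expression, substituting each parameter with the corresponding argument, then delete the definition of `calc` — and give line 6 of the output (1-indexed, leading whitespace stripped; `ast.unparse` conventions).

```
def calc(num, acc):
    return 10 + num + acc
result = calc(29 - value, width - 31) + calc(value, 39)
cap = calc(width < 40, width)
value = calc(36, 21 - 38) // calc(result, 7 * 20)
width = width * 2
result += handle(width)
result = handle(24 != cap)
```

Transformed code:
result = 10 + (29 - value) + (width - 31) + (10 + value + 39)
cap = 10 + (width < 40) + width
value = (10 + 36 + (21 - 38)) // (10 + result + 7 * 20)
width = width * 2
result += handle(width)
result = handle(24 != cap)

result = handle(24 != cap)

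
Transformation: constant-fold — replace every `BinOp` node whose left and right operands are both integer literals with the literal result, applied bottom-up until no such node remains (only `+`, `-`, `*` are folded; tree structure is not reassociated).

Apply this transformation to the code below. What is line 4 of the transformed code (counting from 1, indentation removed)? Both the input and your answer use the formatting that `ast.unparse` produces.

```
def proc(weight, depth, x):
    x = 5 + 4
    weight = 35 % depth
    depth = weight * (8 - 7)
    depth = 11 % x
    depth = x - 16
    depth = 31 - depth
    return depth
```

Transformed code:
def proc(weight, depth, x):
    x = 9
    weight = 35 % depth
    depth = weight * 1
    depth = 11 % x
    depth = x - 16
    depth = 31 - depth
    return depth

depth = weight * 1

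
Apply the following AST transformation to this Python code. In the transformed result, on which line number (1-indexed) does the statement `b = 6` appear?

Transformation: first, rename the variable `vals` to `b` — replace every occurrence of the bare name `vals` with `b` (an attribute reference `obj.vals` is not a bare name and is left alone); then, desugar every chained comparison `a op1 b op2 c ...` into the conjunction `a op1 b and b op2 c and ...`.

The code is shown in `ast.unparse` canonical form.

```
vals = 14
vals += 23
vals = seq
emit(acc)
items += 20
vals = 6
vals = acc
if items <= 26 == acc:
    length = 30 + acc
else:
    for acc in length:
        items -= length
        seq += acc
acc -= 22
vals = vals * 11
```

Transformed code:
b = 14
b += 23
b = seq
emit(acc)
items += 20
b = 6
b = acc
if items <= 26 and 26 == acc:
    length = 30 + acc
else:
    for acc in length:
        items -= length
        seq += acc
acc -= 22
b = b * 11

6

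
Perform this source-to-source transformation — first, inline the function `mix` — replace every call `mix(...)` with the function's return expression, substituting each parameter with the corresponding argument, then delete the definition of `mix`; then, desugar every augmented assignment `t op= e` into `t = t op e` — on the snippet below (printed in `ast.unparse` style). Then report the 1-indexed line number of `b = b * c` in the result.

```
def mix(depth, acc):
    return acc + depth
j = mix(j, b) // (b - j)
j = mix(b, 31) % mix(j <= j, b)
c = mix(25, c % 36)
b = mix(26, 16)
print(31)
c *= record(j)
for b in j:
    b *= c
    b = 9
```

Transformed code:
j = (b + j) // (b - j)
j = (31 + b) % (b + (j <= j))
c = c % 36 + 25
b = 16 + 26
print(31)
c = c * record(j)
for b in j:
    b = b * c
    b = 9

8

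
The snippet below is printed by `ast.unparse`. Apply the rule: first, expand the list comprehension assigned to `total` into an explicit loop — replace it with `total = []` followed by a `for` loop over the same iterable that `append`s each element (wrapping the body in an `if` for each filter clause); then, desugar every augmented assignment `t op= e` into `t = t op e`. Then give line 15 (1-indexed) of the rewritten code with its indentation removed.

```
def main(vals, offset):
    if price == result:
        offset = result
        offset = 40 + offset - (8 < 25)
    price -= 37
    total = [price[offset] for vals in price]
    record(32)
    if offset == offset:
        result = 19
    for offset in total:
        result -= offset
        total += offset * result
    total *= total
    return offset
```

total = total * total

Transformed code:
def main(vals, offset):
    if price == result:
        offset = result
        offset = 40 + offset - (8 < 25)
    price = price - 37
    total = []
    for vals in price:
        total.append(price[offset])
    record(32)
    if offset == offset:
        result = 19
    for offset in total:
        result = result - offset
        total = total + offset * result
    total = total * total
    return offset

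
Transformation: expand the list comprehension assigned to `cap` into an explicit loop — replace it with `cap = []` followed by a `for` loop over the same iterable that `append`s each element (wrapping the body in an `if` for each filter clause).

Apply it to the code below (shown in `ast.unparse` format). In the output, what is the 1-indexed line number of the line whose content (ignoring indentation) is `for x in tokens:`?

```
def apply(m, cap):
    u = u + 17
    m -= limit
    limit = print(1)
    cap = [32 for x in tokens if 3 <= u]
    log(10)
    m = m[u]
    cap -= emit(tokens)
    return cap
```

6

Transformed code:
def apply(m, cap):
    u = u + 17
    m -= limit
    limit = print(1)
    cap = []
    for x in tokens:
        if 3 <= u:
            cap.append(32)
    log(10)
    m = m[u]
    cap -= emit(tokens)
    return cap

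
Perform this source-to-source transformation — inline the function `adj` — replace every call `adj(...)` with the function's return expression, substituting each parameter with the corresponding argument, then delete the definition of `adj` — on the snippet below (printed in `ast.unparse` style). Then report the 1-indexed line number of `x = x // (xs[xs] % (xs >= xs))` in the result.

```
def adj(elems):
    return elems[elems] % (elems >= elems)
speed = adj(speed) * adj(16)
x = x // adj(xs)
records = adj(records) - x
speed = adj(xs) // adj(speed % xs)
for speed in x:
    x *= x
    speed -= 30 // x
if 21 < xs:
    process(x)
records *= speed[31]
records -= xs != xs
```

Transformed code:
speed = speed[speed] % (speed >= speed) * (16[16] % (16 >= 16))
x = x // (xs[xs] % (xs >= xs))
records = records[records] % (records >= records) - x
speed = xs[xs] % (xs >= xs) // ((speed % xs)[speed % xs] % (speed % xs >= speed % xs))
for speed in x:
    x *= x
    speed -= 30 // x
if 21 < xs:
    process(x)
records *= speed[31]
records -= xs != xs

2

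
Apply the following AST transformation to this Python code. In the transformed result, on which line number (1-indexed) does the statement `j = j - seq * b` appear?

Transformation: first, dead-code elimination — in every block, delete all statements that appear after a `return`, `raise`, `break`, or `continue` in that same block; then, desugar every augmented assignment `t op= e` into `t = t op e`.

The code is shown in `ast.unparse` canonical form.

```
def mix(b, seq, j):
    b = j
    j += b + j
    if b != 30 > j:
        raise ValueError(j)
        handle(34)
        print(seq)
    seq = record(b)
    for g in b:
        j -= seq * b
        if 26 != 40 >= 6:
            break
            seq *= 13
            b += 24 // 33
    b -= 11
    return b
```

Transformed code:
def mix(b, seq, j):
    b = j
    j = j + (b + j)
    if b != 30 > j:
        raise ValueError(j)
    seq = record(b)
    for g in b:
        j = j - seq * b
        if 26 != 40 >= 6:
            break
    b = b - 11
    return b

8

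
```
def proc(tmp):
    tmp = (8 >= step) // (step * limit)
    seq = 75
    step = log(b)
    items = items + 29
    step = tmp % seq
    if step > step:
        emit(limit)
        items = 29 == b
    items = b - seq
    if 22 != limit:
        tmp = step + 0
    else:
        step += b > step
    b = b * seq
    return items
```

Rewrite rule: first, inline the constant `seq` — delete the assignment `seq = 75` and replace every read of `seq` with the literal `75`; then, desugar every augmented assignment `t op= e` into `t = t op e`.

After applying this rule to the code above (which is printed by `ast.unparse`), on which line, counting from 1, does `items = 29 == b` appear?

8

Transformed code:
def proc(tmp):
    tmp = (8 >= step) // (step * limit)
    step = log(b)
    items = items + 29
    step = tmp % 75
    if step > step:
        emit(limit)
        items = 29 == b
    items = b - 75
    if 22 != limit:
        tmp = step + 0
    else:
        step = step + (b > step)
    b = b * 75
    return items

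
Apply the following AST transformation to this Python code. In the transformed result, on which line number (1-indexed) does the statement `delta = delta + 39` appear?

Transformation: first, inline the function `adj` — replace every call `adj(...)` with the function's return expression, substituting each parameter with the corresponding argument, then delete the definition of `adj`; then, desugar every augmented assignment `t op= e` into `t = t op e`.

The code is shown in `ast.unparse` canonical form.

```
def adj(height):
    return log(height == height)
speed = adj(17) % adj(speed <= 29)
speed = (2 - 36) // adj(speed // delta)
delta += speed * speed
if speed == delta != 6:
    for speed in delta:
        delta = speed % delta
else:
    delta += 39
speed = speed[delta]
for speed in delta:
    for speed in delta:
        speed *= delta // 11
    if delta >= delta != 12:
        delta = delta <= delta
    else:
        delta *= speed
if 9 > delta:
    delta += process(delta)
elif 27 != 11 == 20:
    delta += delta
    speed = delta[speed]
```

Transformed code:
speed = log(17 == 17) % log((speed <= 29) == (speed <= 29))
speed = (2 - 36) // log(speed // delta == speed // delta)
delta = delta + speed * speed
if speed == delta != 6:
    for speed in delta:
        delta = speed % delta
else:
    delta = delta + 39
speed = speed[delta]
for speed in delta:
    for speed in delta:
        speed = speed * (delta // 11)
    if delta >= delta != 12:
        delta = delta <= delta
    else:
        delta = delta * speed
if 9 > delta:
    delta = delta + process(delta)
elif 27 != 11 == 20:
    delta = delta + delta
    speed = delta[speed]

8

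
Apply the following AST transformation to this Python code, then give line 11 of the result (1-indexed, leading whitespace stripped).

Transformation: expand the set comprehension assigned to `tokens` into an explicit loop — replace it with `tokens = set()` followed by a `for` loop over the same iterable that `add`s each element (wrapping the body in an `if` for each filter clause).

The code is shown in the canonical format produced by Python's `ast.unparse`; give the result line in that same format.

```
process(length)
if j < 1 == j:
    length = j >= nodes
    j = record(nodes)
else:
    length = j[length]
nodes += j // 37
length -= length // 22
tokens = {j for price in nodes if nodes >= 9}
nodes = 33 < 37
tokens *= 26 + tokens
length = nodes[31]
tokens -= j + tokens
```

Transformed code:
process(length)
if j < 1 == j:
    length = j >= nodes
    j = record(nodes)
else:
    length = j[length]
nodes += j // 37
length -= length // 22
tokens = set()
for price in nodes:
    if nodes >= 9:
        tokens.add(j)
nodes = 33 < 37
tokens *= 26 + tokens
length = nodes[31]
tokens -= j + tokens

if nodes >= 9:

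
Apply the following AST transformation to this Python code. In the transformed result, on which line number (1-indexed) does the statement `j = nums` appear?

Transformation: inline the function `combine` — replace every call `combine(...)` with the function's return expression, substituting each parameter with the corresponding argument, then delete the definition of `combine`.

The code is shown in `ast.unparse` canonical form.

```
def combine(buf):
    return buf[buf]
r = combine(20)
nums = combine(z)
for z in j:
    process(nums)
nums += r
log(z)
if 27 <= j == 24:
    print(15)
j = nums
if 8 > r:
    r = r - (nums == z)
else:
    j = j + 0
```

9

Transformed code:
r = 20[20]
nums = z[z]
for z in j:
    process(nums)
nums += r
log(z)
if 27 <= j == 24:
    print(15)
j = nums
if 8 > r:
    r = r - (nums == z)
else:
    j = j + 0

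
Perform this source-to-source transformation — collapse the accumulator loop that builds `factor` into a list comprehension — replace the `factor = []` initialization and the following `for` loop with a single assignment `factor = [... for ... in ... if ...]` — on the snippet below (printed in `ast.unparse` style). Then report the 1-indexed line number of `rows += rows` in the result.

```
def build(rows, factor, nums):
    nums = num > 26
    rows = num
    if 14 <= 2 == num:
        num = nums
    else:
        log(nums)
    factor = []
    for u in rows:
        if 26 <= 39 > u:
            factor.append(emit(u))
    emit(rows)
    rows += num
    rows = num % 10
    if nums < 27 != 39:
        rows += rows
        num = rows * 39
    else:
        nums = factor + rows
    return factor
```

Transformed code:
def build(rows, factor, nums):
    nums = num > 26
    rows = num
    if 14 <= 2 == num:
        num = nums
    else:
        log(nums)
    factor = [emit(u) for u in rows if 26 <= 39 > u]
    emit(rows)
    rows += num
    rows = num % 10
    if nums < 27 != 39:
        rows += rows
        num = rows * 39
    else:
        nums = factor + rows
    return factor

13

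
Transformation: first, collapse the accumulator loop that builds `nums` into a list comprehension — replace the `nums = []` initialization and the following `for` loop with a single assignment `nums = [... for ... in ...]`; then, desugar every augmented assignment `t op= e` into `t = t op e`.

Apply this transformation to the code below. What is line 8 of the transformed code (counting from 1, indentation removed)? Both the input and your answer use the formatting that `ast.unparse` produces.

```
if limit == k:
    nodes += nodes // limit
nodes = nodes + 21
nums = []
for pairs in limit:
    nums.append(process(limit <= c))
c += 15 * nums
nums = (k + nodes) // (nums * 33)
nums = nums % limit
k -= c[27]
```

k = k - c[27]

Transformed code:
if limit == k:
    nodes = nodes + nodes // limit
nodes = nodes + 21
nums = [process(limit <= c) for pairs in limit]
c = c + 15 * nums
nums = (k + nodes) // (nums * 33)
nums = nums % limit
k = k - c[27]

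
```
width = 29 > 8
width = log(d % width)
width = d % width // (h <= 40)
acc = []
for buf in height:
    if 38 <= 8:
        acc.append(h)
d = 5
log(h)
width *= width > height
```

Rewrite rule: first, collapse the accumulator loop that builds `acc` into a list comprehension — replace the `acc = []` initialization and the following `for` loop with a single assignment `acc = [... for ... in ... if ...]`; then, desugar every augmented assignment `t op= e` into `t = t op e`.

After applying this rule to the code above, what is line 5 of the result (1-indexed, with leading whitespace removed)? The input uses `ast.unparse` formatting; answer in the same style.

Transformed code:
width = 29 > 8
width = log(d % width)
width = d % width // (h <= 40)
acc = [h for buf in height if 38 <= 8]
d = 5
log(h)
width = width * (width > height)

d = 5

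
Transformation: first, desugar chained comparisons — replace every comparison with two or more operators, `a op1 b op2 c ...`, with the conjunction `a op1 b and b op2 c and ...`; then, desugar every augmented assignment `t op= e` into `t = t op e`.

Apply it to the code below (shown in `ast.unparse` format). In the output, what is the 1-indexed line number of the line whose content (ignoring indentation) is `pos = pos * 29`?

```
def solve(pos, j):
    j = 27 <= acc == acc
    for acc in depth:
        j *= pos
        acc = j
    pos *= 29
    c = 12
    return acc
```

Transformed code:
def solve(pos, j):
    j = 27 <= acc and acc == acc
    for acc in depth:
        j = j * pos
        acc = j
    pos = pos * 29
    c = 12
    return acc

6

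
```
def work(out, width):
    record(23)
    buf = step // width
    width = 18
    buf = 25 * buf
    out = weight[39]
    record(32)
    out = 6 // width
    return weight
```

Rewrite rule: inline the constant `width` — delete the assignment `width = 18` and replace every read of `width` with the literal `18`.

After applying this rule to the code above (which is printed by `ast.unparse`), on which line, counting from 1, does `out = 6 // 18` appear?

7

Transformed code:
def work(out, width):
    record(23)
    buf = step // 18
    buf = 25 * buf
    out = weight[39]
    record(32)
    out = 6 // 18
    return weight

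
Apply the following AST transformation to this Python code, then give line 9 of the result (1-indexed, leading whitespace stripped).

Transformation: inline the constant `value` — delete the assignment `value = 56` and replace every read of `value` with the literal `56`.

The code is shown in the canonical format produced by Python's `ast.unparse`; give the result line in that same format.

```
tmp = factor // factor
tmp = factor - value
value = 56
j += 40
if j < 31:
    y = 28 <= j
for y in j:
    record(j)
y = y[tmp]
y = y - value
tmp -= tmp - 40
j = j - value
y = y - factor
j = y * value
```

Transformed code:
tmp = factor // factor
tmp = factor - 56
j += 40
if j < 31:
    y = 28 <= j
for y in j:
    record(j)
y = y[tmp]
y = y - 56
tmp -= tmp - 40
j = j - 56
y = y - factor
j = y * 56

y = y - 56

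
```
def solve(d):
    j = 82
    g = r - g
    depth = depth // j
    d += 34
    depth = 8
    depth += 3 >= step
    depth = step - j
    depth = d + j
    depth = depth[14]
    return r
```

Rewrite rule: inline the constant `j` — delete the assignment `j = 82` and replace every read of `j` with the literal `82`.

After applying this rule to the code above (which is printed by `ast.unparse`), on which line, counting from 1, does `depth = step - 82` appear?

7

Transformed code:
def solve(d):
    g = r - g
    depth = depth // 82
    d += 34
    depth = 8
    depth += 3 >= step
    depth = step - 82
    depth = d + 82
    depth = depth[14]
    return r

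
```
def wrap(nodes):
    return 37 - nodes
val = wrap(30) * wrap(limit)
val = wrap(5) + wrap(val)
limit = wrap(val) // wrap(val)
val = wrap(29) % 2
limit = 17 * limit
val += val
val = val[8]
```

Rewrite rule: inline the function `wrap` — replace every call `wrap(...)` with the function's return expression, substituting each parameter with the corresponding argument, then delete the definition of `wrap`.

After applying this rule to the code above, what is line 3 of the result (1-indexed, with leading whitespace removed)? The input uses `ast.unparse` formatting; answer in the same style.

Transformed code:
val = (37 - 30) * (37 - limit)
val = 37 - 5 + (37 - val)
limit = (37 - val) // (37 - val)
val = (37 - 29) % 2
limit = 17 * limit
val += val
val = val[8]

limit = (37 - val) // (37 - val)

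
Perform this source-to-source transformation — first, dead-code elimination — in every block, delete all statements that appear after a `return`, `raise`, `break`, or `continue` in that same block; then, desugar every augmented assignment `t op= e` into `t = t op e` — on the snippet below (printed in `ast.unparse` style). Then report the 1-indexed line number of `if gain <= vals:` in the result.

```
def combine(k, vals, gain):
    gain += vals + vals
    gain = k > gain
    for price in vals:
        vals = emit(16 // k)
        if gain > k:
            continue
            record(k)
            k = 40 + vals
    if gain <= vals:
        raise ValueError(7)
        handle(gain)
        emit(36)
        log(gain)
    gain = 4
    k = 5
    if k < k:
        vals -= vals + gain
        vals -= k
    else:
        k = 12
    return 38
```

Transformed code:
def combine(k, vals, gain):
    gain = gain + (vals + vals)
    gain = k > gain
    for price in vals:
        vals = emit(16 // k)
        if gain > k:
            continue
    if gain <= vals:
        raise ValueError(7)
    gain = 4
    k = 5
    if k < k:
        vals = vals - (vals + gain)
        vals = vals - k
    else:
        k = 12
    return 38

8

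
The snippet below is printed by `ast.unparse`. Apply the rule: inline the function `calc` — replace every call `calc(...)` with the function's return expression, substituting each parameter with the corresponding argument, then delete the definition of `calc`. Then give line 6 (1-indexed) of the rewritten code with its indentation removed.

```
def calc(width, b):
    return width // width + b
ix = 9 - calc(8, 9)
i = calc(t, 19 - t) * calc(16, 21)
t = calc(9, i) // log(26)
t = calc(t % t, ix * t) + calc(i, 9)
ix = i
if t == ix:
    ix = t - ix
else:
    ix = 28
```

Transformed code:
ix = 9 - (8 // 8 + 9)
i = (t // t + (19 - t)) * (16 // 16 + 21)
t = (9 // 9 + i) // log(26)
t = t % t // (t % t) + ix * t + (i // i + 9)
ix = i
if t == ix:
    ix = t - ix
else:
    ix = 28

if t == ix:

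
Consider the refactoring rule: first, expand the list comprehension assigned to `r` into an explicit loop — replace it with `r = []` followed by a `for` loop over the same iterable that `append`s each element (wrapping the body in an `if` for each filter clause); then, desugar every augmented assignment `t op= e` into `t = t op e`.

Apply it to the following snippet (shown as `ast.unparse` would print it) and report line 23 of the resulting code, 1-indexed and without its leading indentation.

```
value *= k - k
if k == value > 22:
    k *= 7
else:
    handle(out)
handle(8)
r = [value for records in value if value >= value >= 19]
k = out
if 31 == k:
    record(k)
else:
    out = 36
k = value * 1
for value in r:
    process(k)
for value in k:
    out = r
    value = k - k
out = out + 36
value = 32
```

value = 32

Transformed code:
value = value * (k - k)
if k == value > 22:
    k = k * 7
else:
    handle(out)
handle(8)
r = []
for records in value:
    if value >= value >= 19:
        r.append(value)
k = out
if 31 == k:
    record(k)
else:
    out = 36
k = value * 1
for value in r:
    process(k)
for value in k:
    out = r
    value = k - k
out = out + 36
value = 32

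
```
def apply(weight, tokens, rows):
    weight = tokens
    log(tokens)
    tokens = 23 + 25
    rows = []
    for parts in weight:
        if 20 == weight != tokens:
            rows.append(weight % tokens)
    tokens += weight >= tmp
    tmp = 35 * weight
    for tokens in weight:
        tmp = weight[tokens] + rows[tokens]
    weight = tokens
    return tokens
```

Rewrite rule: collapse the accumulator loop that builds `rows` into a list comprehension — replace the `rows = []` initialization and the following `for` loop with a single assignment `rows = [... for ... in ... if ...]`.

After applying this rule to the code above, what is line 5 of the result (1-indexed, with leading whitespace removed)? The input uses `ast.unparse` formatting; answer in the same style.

Transformed code:
def apply(weight, tokens, rows):
    weight = tokens
    log(tokens)
    tokens = 23 + 25
    rows = [weight % tokens for parts in weight if 20 == weight != tokens]
    tokens += weight >= tmp
    tmp = 35 * weight
    for tokens in weight:
        tmp = weight[tokens] + rows[tokens]
    weight = tokens
    return tokens

rows = [weight % tokens for parts in weight if 20 == weight != tokens]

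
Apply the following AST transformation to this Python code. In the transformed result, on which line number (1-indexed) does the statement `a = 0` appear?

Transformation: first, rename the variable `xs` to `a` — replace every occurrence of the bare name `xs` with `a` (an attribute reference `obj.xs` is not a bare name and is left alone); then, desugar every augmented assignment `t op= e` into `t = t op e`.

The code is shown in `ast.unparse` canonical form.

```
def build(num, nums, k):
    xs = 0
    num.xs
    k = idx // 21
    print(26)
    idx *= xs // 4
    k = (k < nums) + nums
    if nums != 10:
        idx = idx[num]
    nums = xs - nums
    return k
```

Transformed code:
def build(num, nums, k):
    a = 0
    num.xs
    k = idx // 21
    print(26)
    idx = idx * (a // 4)
    k = (k < nums) + nums
    if nums != 10:
        idx = idx[num]
    nums = a - nums
    return k

2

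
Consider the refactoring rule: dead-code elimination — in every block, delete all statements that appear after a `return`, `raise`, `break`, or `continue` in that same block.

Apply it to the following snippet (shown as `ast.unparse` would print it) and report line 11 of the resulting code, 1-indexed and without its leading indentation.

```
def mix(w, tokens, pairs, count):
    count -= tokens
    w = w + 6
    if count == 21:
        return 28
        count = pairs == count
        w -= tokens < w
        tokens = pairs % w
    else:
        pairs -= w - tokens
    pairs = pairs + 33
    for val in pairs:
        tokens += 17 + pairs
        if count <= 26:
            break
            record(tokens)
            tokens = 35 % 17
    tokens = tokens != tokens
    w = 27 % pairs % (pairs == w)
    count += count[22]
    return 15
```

Transformed code:
def mix(w, tokens, pairs, count):
    count -= tokens
    w = w + 6
    if count == 21:
        return 28
    else:
        pairs -= w - tokens
    pairs = pairs + 33
    for val in pairs:
        tokens += 17 + pairs
        if count <= 26:
            break
    tokens = tokens != tokens
    w = 27 % pairs % (pairs == w)
    count += count[22]
    return 15

if count <= 26:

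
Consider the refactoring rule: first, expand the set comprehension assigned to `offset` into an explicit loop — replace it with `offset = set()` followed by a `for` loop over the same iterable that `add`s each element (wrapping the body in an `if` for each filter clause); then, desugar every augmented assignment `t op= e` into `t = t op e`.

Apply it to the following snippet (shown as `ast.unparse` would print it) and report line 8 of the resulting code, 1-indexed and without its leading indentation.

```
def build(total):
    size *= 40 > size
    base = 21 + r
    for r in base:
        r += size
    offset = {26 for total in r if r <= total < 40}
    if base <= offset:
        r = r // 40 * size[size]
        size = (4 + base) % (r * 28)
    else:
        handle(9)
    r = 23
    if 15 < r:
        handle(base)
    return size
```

if r <= total < 40:

Transformed code:
def build(total):
    size = size * (40 > size)
    base = 21 + r
    for r in base:
        r = r + size
    offset = set()
    for total in r:
        if r <= total < 40:
            offset.add(26)
    if base <= offset:
        r = r // 40 * size[size]
        size = (4 + base) % (r * 28)
    else:
        handle(9)
    r = 23
    if 15 < r:
        handle(base)
    return size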